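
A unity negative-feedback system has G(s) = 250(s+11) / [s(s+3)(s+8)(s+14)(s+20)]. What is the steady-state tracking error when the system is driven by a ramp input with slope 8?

5376/275

One free integrator in G(s): this is a type 1 system.
K_v = lim_{s→0} s·G(s) = 250·11 / (3·8·14·20) = 275/672.
e_ss = 8/K_v = 8/(275/672) = 5376/275.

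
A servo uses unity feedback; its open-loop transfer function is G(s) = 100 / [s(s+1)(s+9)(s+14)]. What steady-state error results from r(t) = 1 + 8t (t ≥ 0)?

10.08

One free integrator in G(s): this is a type 1 system. By superposition:
  • 1: tracked with zero error.
  • 8t: e_ss = 8/K_v with K_v=50/63 → 10.08.
Total e_ss = 10.08.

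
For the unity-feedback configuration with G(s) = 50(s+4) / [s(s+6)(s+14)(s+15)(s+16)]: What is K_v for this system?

5/504

One free integrator in G(s): this is a type 1 system.
K_v = lim_{s→0} s·G(s) = 50·4 / (6·14·15·16) = 5/504.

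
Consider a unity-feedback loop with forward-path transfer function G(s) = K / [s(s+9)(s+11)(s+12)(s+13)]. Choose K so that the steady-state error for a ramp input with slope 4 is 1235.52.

The open loop has one pole at the origin → type 1 system.
K_v = lim_{s→0} s·G(s) = K / (9·11·12·13) = (1/15444)·K.
e_ss = 4/K_v = 1235.52 ⇒ K_v = 25/7722 ⇒ K = (25/7722)/(1/15444) = 50.

50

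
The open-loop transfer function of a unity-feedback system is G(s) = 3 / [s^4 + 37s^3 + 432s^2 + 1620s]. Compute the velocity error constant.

1/540

Factoring s from the denominator leaves a polynomial with constant term 1620, so the system is type 1.
K_v = lim_{s→0} s·G(s) = 3 / 1620 = 1/540.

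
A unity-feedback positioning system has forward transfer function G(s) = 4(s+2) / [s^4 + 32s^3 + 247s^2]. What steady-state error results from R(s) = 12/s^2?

Lowest-order denominator term is 247s^2, so the open loop has 2 poles at the origin → type 2 system.
K_v = ∞ for a type-2 system; e_ss to a ramp is zero.

0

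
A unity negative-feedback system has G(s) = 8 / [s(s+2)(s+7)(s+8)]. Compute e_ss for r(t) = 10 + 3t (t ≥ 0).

42

The open loop has one pole at the origin → type 1 system. Treating each term separately:
  • 10: tracked with zero error.
  • 3t: e_ss = 3/K_v with K_v=1/14 → 42.
Total e_ss = 42.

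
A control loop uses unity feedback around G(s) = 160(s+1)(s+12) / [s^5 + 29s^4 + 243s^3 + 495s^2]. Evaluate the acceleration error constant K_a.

128/33

Lowest-order denominator term is 495s^2, so the open loop has 2 poles at the origin → type 2 system.
K_a = lim_{s→0} s^2·G(s) = 160·1·12 / 495 = 128/33.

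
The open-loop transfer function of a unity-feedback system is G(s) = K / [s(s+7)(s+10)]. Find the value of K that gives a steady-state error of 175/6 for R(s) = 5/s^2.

G(s) has one factor of s in the denominator, so the system is type 1.
K_v = lim_{s→0} s·G(s) = K / (7·10) = (1/70)·K.
e_ss = 5/K_v = 175/6 ⇒ K_v = 6/35 ⇒ K = (6/35)/(1/70) = 12.

12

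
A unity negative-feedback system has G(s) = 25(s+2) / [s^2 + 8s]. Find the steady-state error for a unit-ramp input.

The denominator has no term below 8s — 1 pole at s=0, type 1.
K_v = lim_{s→0} s·G(s) = 25·2 / 8 = 6.25.
e_ss = 1/K_v = 1/6.25 = 0.16.

0.16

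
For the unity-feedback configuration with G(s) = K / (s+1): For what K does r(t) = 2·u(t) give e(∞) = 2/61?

No free integrators in G(s): this is a type 0 system.
K_p = lim_{s→0} G(s) = K / (1) = 1·K.
e_ss = 2/(1 + K_p) = 2/61 ⇒ 1 + 1·K = 61 ⇒ K = 60.

60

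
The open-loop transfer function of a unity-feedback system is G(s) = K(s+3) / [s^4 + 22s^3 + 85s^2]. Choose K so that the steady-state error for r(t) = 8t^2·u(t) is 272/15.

Lowest-order denominator term is 85s^2, so the open loop has 2 poles at the origin → type 2 system.
K_a = lim_{s→0} s^2·G(s) = K·3 / 85 = (3/85)·K.
e_ss = 16/K_a = 272/15 ⇒ K_a = 15/17 ⇒ K = (15/17)/(3/85) = 25.

25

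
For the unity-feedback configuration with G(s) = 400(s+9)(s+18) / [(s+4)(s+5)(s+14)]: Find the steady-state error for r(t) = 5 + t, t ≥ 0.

infinity

System type = 0 (no poles at s=0). Treating each term separately:
  • 5: e_ss = 5/(1+K_p) with K_p=1620/7 → 35/1627.
  • t: a type-0 system cannot track it, e_ss → ∞.
The unbounded component dominates.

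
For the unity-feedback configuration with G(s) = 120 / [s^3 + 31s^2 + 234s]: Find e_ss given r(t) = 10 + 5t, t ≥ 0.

Factoring s from the denominator leaves a polynomial with constant term 234, so the system is type 1. Taking each input component in turn:
  • 10: tracked with zero error.
  • 5t: e_ss = 5/K_v with K_v=20/39 → 9.75.
Total e_ss = 9.75.

9.75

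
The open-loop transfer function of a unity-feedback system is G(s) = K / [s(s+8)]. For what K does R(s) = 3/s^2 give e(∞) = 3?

8

G(s) has one factor of s in the denominator, so the system is type 1.
K_v = lim_{s→0} s·G(s) = K / (8) = 0.125·K.
e_ss = 3/K_v = 3 ⇒ K_v = 1 ⇒ K = 1/0.125 = 8.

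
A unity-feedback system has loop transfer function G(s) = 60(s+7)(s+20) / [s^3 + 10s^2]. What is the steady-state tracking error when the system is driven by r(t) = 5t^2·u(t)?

Factoring s^2 from the denominator leaves a polynomial with constant term 10, so the system is type 2.
K_a = lim_{s→0} s^2·G(s) = 60·7·20 / 10 = 840.
r(t) = 5t^2 gives R(s) = 10/s^3.
e_ss = 10/K_a = 10/840 = 1/84.

1/84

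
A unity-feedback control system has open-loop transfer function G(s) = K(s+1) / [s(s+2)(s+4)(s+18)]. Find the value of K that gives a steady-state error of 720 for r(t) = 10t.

2

One free integrator in G(s): this is a type 1 system.
K_v = lim_{s→0} s·G(s) = K·1 / (2·4·18) = (1/144)·K.
e_ss = 10/K_v = 720 ⇒ K_v = 1/72 ⇒ K = (1/72)/(1/144) = 2.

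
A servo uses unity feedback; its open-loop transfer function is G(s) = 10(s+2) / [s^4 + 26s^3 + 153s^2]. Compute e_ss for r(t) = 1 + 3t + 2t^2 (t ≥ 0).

30.6

The denominator has no term below 153s^2 — 2 poles at s=0, type 2. Taking each input component in turn:
  • 1: tracked with zero error.
  • 3t: tracked with zero error.
  • 2t^2: e_ss = 4/K_a with K_a=20/153 → 30.6.
Total e_ss = 30.6.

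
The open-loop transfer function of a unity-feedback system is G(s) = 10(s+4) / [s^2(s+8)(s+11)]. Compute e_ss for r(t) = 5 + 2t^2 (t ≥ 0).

Two free integrators in G(s): this is a type 2 system. By superposition:
  • 5: tracked with zero error.
  • 2t^2: e_ss = 4/K_a with K_a=5/11 → 8.8.
Total e_ss = 8.8.

8.8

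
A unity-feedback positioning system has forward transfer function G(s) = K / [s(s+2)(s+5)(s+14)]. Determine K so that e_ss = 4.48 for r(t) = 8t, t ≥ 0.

G(s) has one factor of s in the denominator, so the system is type 1.
K_v = lim_{s→0} s·G(s) = K / (2·5·14) = (1/140)·K.
e_ss = 8/K_v = 4.48 ⇒ K_v = 25/14 ⇒ K = (25/14)/(1/140) = 250.

250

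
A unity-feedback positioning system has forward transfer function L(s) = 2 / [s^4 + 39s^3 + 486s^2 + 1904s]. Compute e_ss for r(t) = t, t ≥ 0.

952

Lowest-order denominator term is 1904s, so the open loop has 1 pole at the origin → type 1 system.
K_v = lim_{s→0} s·L(s) = 2 / 1904 = 1/952.
e_ss = 1/K_v = 1/(1/952) = 952.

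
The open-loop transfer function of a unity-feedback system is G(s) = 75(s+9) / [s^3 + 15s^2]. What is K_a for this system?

The denominator has no term below 15s^2 — 2 poles at s=0, type 2.
K_a = lim_{s→0} s^2·G(s) = 75·9 / 15 = 45.

45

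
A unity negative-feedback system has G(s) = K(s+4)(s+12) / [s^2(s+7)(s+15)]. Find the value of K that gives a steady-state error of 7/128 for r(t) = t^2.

80

The open loop has two poles at the origin → type 2 system.
K_a = lim_{s→0} s^2·G(s) = K·4·12 / (7·15) = (16/35)·K.
e_ss = 2/K_a = 7/128 ⇒ K_a = 256/7 ⇒ K = (256/7)/(16/35) = 80.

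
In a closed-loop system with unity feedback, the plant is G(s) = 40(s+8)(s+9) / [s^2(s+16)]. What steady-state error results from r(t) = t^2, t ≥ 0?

1/90

System type = 2 (two poles at s=0).
K_a = lim_{s→0} s^2·G(s) = 40·8·9 / (16) = 180.
r(t) = t^2 gives R(s) = 2/s^3.
e_ss = 2/K_a = 2/180 = 1/90.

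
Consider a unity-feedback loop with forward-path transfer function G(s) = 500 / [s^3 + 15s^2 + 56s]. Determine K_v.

125/14

Factoring s from the denominator leaves a polynomial with constant term 56, so the system is type 1.
K_v = lim_{s→0} s·G(s) = 500 / 56 = 125/14.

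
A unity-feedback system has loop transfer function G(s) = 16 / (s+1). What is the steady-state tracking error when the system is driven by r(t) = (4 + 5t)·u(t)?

infinity

System type = 0 (no poles at s=0). By superposition:
  • 4: e_ss = 4/(1+K_p) with K_p=16 → 4/17.
  • 5t: a type-0 system cannot track it, e_ss → ∞.
The unbounded component dominates.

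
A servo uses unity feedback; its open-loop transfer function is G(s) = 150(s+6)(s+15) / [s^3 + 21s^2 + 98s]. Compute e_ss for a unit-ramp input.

The denominator has no term below 98s — 1 pole at s=0, type 1.
K_v = lim_{s→0} s·G(s) = 150·6·15 / 98 = 6750/49.
e_ss = 1/K_v = 1/(6750/49) = 49/6750.

49/6750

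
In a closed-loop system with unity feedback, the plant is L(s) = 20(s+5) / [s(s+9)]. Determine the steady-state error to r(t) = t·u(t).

0.09

The open loop has one pole at the origin → type 1 system.
K_v = lim_{s→0} s·L(s) = 20·5 / (9) = 100/9.
e_ss = 1/K_v = 1/(100/9) = 0.09.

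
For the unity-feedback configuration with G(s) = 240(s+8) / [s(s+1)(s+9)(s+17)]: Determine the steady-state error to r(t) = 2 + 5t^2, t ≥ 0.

infinity

One free integrator in G(s): this is a type 1 system. By superposition:
  • 2: tracked with zero error.
  • 5t^2: a type-1 system cannot track it, e_ss → ∞.
The unbounded component dominates.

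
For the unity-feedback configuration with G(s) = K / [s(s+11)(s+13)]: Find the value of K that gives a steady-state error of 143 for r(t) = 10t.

System type = 1 (one pole at s=0).
K_v = lim_{s→0} s·G(s) = K / (11·13) = (1/143)·K.
e_ss = 10/K_v = 143 ⇒ K_v = 10/143 ⇒ K = (10/143)/(1/143) = 10.

10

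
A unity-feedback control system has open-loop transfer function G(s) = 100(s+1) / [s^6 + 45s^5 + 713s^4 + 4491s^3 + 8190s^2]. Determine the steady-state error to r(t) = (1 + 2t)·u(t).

The denominator has no term below 8190s^2 — 2 poles at s=0, type 2. Taking each input component in turn:
  • 1: tracked with zero error.
  • 2t: tracked with zero error.
Total e_ss = 0.

0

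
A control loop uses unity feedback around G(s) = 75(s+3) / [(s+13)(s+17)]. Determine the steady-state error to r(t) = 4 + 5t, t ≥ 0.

No free integrators in G(s): this is a type 0 system. By superposition:
  • 4: e_ss = 4/(1+K_p) with K_p=225/221 → 442/223.
  • 5t: a type-0 system cannot track it, e_ss → ∞.
The unbounded component dominates.

infinity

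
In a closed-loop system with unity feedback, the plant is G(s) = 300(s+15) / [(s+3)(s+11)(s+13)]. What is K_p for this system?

1500/143

The open loop has no poles at the origin → type 0 system.
K_p = lim_{s→0} G(s) = 300·15 / (3·11·13) = 1500/143.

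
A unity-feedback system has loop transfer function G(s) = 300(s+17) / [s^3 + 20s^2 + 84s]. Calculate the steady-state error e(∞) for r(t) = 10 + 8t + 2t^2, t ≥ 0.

infinity

The denominator has no term below 84s — 1 pole at s=0, type 1. By superposition:
  • 10: tracked with zero error.
  • 8t: e_ss = 8/K_v with K_v=425/7 → 56/425.
  • 2t^2: a type-1 system cannot track it, e_ss → ∞.
The unbounded component dominates.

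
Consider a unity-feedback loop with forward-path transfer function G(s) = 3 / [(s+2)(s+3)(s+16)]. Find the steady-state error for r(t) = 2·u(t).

64/33

G(s) has no factors of s in the denominator, so the system is type 0.
K_p = lim_{s→0} G(s) = 3 / (2·3·16) = 1/32.
e_ss = 2/(1 + K_p) = 2/(33/32) = 64/33.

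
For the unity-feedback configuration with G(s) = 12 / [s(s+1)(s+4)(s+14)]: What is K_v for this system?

3/14

G(s) has one factor of s in the denominator, so the system is type 1.
K_v = lim_{s→0} s·G(s) = 12 / (1·4·14) = 3/14.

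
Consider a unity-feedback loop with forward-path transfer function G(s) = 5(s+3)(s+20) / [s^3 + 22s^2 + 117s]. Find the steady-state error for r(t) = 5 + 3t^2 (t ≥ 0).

infinity

The denominator has no term below 117s — 1 pole at s=0, type 1. Taking each input component in turn:
  • 5: tracked with zero error.
  • 3t^2: a type-1 system cannot track it, e_ss → ∞.
The unbounded component dominates.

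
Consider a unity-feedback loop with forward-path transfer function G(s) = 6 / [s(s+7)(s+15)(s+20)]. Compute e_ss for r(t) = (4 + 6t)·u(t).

The open loop has one pole at the origin → type 1 system. Treating each term separately:
  • 4: tracked with zero error.
  • 6t: e_ss = 6/K_v with K_v=1/350 → 2100.
Total e_ss = 2100.

2100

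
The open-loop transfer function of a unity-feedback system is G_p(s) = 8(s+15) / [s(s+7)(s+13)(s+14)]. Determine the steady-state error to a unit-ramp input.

637/60

One free integrator in G_p(s): this is a type 1 system.
K_v = lim_{s→0} s·G_p(s) = 8·15 / (7·13·14) = 60/637.
e_ss = 1/K_v = 1/(60/637) = 637/60.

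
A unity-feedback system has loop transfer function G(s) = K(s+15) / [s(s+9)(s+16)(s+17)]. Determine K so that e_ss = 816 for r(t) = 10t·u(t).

2

System type = 1 (one pole at s=0).
K_v = lim_{s→0} s·G(s) = K·15 / (9·16·17) = (5/816)·K.
e_ss = 10/K_v = 816 ⇒ K_v = 5/408 ⇒ K = (5/408)/(5/816) = 2.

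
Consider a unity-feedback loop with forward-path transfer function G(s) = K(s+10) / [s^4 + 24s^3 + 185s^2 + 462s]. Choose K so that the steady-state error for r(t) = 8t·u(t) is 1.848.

Lowest-order denominator term is 462s, so the open loop has 1 pole at the origin → type 1 system.
K_v = lim_{s→0} s·G(s) = K·10 / 462 = (5/231)·K.
e_ss = 8/K_v = 1.848 ⇒ K_v = 1000/231 ⇒ K = (1000/231)/(5/231) = 200.

200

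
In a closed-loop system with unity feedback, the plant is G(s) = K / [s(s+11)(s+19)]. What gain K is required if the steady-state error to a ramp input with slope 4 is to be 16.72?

G(s) has one factor of s in the denominator, so the system is type 1.
K_v = lim_{s→0} s·G(s) = K / (11·19) = (1/209)·K.
e_ss = 4/K_v = 16.72 ⇒ K_v = 50/209 ⇒ K = (50/209)/(1/209) = 50.

50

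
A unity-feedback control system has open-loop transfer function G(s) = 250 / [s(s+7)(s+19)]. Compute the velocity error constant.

One free integrator in G(s): this is a type 1 system.
K_v = lim_{s→0} s·G(s) = 250 / (7·19) = 250/133.

250/133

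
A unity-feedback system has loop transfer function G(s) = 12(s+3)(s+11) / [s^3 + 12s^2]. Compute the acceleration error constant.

The denominator has no term below 12s^2 — 2 poles at s=0, type 2.
K_a = lim_{s→0} s^2·G(s) = 12·3·11 / 12 = 33.

33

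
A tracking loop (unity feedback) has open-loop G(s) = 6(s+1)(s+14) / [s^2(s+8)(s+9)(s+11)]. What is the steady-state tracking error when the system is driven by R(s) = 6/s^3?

Two free integrators in G(s): this is a type 2 system.
K_a = lim_{s→0} s^2·G(s) = 6·1·14 / (8·9·11) = 7/66.
r(t) = 3t^2 gives R(s) = 6/s^3.
e_ss = 6/K_a = 6/(7/66) = 396/7.

396/7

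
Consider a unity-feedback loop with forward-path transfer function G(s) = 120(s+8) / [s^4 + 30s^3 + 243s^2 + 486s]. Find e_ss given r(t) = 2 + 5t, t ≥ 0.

Lowest-order denominator term is 486s, so the open loop has 1 pole at the origin → type 1 system. By superposition:
  • 2: tracked with zero error.
  • 5t: e_ss = 5/K_v with K_v=160/81 → 81/32.
Total e_ss = 81/32.

81/32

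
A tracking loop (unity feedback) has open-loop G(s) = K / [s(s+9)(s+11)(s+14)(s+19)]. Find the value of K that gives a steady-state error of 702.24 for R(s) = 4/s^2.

System type = 1 (one pole at s=0).
K_v = lim_{s→0} s·G(s) = K / (9·11·14·19) = (1/26334)·K.
e_ss = 4/K_v = 702.24 ⇒ K_v = 25/4389 ⇒ K = (25/4389)/(1/26334) = 150.

150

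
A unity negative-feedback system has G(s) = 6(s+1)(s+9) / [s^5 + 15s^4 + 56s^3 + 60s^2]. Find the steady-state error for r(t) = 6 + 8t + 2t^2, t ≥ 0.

40/9

The denominator has no term below 60s^2 — 2 poles at s=0, type 2. Taking each input component in turn:
  • 6: tracked with zero error.
  • 8t: tracked with zero error.
  • 2t^2: e_ss = 4/K_a with K_a=0.9 → 40/9.
Total e_ss = 40/9.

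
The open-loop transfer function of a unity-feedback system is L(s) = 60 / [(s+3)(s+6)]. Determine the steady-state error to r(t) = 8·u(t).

No free integrators in L(s): this is a type 0 system.
K_p = lim_{s→0} L(s) = 60 / (3·6) = 10/3.
e_ss = 8/(1 + K_p) = 8/(13/3) = 24/13.

24/13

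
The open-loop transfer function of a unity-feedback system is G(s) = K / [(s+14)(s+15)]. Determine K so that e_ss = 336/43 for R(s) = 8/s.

G(s) has no factors of s in the denominator, so the system is type 0.
K_p = lim_{s→0} G(s) = K / (14·15) = (1/210)·K.
e_ss = 8/(1 + K_p) = 336/43 ⇒ 1 + (1/210)·K = 43/42 ⇒ K = 5.

5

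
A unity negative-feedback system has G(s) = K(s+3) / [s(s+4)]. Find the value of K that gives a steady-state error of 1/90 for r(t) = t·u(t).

120

System type = 1 (one pole at s=0).
K_v = lim_{s→0} s·G(s) = K·3 / (4) = 0.75·K.
e_ss = 1/K_v = 1/90 ⇒ K_v = 90 ⇒ K = 90/0.75 = 120.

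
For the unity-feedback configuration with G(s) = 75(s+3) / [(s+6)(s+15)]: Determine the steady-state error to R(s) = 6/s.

G(s) has no factors of s in the denominator, so the system is type 0.
K_p = lim_{s→0} G(s) = 75·3 / (6·15) = 2.5.
e_ss = 6/(1 + K_p) = 6/3.5 = 12/7.

12/7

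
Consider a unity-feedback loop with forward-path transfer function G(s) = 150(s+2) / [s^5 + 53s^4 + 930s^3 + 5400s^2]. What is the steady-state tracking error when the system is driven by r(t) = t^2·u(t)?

36

Factoring s^2 from the denominator leaves a polynomial with constant term 5400, so the system is type 2.
K_a = lim_{s→0} s^2·G(s) = 150·2 / 5400 = 1/18.
r(t) = t^2 gives R(s) = 2/s^3.
e_ss = 2/K_a = 2/(1/18) = 36.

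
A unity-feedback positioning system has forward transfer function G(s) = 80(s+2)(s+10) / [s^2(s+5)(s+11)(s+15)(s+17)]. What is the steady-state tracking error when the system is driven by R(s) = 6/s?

The open loop has two poles at the origin → type 2 system.
K_p = ∞ for a type-2 system; e_ss to a step is zero.

0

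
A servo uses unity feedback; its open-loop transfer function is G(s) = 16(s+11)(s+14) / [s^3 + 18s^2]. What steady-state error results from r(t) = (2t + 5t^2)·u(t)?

The denominator has no term below 18s^2 — 2 poles at s=0, type 2. Treating each term separately:
  • 2t: tracked with zero error.
  • 5t^2: e_ss = 10/K_a with K_a=1232/9 → 45/616.
Total e_ss = 45/616.

45/616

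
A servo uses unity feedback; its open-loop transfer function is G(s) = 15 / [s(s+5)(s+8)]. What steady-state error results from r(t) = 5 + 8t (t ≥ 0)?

One free integrator in G(s): this is a type 1 system. Taking each input component in turn:
  • 5: tracked with zero error.
  • 8t: e_ss = 8/K_v with K_v=0.375 → 64/3.
Total e_ss = 64/3.

64/3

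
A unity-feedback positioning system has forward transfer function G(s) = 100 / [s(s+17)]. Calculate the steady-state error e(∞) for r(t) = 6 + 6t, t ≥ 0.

One free integrator in G(s): this is a type 1 system. By superposition:
  • 6: tracked with zero error.
  • 6t: e_ss = 6/K_v with K_v=100/17 → 1.02.
Total e_ss = 1.02.

1.02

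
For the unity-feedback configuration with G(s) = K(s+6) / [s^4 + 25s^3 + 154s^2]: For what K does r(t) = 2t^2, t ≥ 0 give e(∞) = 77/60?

Lowest-order denominator term is 154s^2, so the open loop has 2 poles at the origin → type 2 system.
K_a = lim_{s→0} s^2·G(s) = K·6 / 154 = (3/77)·K.
e_ss = 4/K_a = 77/60 ⇒ K_a = 240/77 ⇒ K = (240/77)/(3/77) = 80.

80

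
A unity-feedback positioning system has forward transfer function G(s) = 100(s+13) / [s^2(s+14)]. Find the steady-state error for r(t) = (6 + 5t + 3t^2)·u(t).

The open loop has two poles at the origin → type 2 system. By superposition:
  • 6: tracked with zero error.
  • 5t: tracked with zero error.
  • 3t^2: e_ss = 6/K_a with K_a=650/7 → 21/325.
Total e_ss = 21/325.

21/325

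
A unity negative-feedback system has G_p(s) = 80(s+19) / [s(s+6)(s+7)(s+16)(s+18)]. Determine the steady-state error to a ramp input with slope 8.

6048/95

One free integrator in G_p(s): this is a type 1 system.
K_v = lim_{s→0} s·G_p(s) = 80·19 / (6·7·16·18) = 95/756.
e_ss = 8/K_v = 8/(95/756) = 6048/95.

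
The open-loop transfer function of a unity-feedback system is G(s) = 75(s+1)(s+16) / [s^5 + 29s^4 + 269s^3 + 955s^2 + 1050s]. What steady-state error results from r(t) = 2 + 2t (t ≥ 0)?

1.75

The denominator has no term below 1050s — 1 pole at s=0, type 1. Treating each term separately:
  • 2: tracked with zero error.
  • 2t: e_ss = 2/K_v with K_v=8/7 → 1.75.
Total e_ss = 1.75.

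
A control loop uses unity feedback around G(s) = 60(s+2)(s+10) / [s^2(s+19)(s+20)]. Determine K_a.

60/19

G(s) has two factors of s in the denominator, so the system is type 2.
K_a = lim_{s→0} s^2·G(s) = 60·2·10 / (19·20) = 60/19.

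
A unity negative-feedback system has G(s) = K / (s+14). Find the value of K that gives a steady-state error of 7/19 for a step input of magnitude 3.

100

G(s) has no factors of s in the denominator, so the system is type 0.
K_p = lim_{s→0} G(s) = K / (14) = (1/14)·K.
e_ss = 3/(1 + K_p) = 7/19 ⇒ 1 + (1/14)·K = 57/7 ⇒ K = 100.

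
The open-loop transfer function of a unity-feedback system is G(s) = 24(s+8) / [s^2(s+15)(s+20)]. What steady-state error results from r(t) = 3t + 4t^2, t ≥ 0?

G(s) has two factors of s in the denominator, so the system is type 2. Taking each input component in turn:
  • 3t: tracked with zero error.
  • 4t^2: e_ss = 8/K_a with K_a=0.64 → 12.5.
Total e_ss = 12.5.

12.5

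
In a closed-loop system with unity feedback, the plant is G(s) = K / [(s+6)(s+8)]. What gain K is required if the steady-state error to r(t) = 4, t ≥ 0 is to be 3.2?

12

No free integrators in G(s): this is a type 0 system.
K_p = lim_{s→0} G(s) = K / (6·8) = (1/48)·K.
e_ss = 4/(1 + K_p) = 3.2 ⇒ 1 + (1/48)·K = 1.25 ⇒ K = 12.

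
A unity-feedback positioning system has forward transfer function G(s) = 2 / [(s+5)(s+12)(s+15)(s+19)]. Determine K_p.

No free integrators in G(s): this is a type 0 system.
K_p = lim_{s→0} G(s) = 2 / (5·12·15·19) = 1/8550.

1/8550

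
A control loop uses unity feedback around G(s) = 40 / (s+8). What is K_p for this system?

5

G(s) has no factors of s in the denominator, so the system is type 0.
K_p = lim_{s→0} G(s) = 40 / (8) = 5.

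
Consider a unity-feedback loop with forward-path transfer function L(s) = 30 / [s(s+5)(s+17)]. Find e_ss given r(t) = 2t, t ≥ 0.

17/3

L(s) has one factor of s in the denominator, so the system is type 1.
K_v = lim_{s→0} s·L(s) = 30 / (5·17) = 6/17.
e_ss = 2/K_v = 2/(6/17) = 17/3.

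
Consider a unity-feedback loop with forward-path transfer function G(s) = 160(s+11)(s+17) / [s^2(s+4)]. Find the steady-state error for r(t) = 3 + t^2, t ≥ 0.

1/3740

The open loop has two poles at the origin → type 2 system. By superposition:
  • 3: tracked with zero error.
  • t^2: e_ss = 2/K_a with K_a=7480 → 1/3740.
Total e_ss = 1/3740.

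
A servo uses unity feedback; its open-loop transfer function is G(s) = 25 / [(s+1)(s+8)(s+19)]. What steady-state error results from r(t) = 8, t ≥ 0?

The open loop has no poles at the origin → type 0 system.
K_p = lim_{s→0} G(s) = 25 / (1·8·19) = 25/152.
e_ss = 8/(1 + K_p) = 8/(177/152) = 1216/177.

1216/177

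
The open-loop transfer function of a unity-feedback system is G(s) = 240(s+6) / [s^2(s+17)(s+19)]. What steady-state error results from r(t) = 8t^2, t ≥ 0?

System type = 2 (two poles at s=0).
K_a = lim_{s→0} s^2·G(s) = 240·6 / (17·19) = 1440/323.
r(t) = 8t^2 gives R(s) = 16/s^3.
e_ss = 16/K_a = 16/(1440/323) = 323/90.

323/90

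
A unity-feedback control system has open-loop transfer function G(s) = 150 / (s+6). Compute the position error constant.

The open loop has no poles at the origin → type 0 system.
K_p = lim_{s→0} G(s) = 150 / (6) = 25.

25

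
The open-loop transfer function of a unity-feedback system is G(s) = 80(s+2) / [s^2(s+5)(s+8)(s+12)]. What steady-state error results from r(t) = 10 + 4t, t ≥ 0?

0

The open loop has two poles at the origin → type 2 system. Treating each term separately:
  • 10: tracked with zero error.
  • 4t: tracked with zero error.
Total e_ss = 0.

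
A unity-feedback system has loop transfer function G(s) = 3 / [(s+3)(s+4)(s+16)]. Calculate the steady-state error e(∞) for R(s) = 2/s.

128/65

System type = 0 (no poles at s=0).
K_p = lim_{s→0} G(s) = 3 / (3·4·16) = 1/64.
e_ss = 2/(1 + K_p) = 2/(65/64) = 128/65.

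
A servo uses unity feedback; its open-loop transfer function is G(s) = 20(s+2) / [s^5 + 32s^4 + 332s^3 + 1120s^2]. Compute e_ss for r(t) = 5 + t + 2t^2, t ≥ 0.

Lowest-order denominator term is 1120s^2, so the open loop has 2 poles at the origin → type 2 system. Taking each input component in turn:
  • 5: tracked with zero error.
  • t: tracked with zero error.
  • 2t^2: e_ss = 4/K_a with K_a=1/28 → 112.
Total e_ss = 112.

112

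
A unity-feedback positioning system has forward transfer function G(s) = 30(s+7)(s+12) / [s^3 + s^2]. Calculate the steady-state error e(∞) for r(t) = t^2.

1/1260

Factoring s^2 from the denominator leaves a polynomial with constant term 1, so the system is type 2.
K_a = lim_{s→0} s^2·G(s) = 30·7·12 / 1 = 2520.
r(t) = t^2 gives R(s) = 2/s^3.
e_ss = 2/K_a = 2/2520 = 1/1260.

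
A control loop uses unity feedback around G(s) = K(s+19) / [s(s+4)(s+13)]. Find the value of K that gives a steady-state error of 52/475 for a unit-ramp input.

G(s) has one factor of s in the denominator, so the system is type 1.
K_v = lim_{s→0} s·G(s) = K·19 / (4·13) = (19/52)·K.
e_ss = 1/K_v = 52/475 ⇒ K_v = 475/52 ⇒ K = (475/52)/(19/52) = 25.

25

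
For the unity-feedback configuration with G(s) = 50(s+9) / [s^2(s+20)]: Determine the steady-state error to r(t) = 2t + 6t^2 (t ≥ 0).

8/15

G(s) has two factors of s in the denominator, so the system is type 2. Treating each term separately:
  • 2t: tracked with zero error.
  • 6t^2: e_ss = 12/K_a with K_a=22.5 → 8/15.
Total e_ss = 8/15.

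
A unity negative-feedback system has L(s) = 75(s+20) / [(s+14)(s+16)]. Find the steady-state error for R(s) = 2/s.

112/431

L(s) has no factors of s in the denominator, so the system is type 0.
K_p = lim_{s→0} L(s) = 75·20 / (14·16) = 375/56.
e_ss = 2/(1 + K_p) = 2/(431/56) = 112/431.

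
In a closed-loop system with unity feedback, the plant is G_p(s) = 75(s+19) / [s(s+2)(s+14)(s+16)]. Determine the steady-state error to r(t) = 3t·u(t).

448/475

System type = 1 (one pole at s=0).
K_v = lim_{s→0} s·G_p(s) = 75·19 / (2·14·16) = 1425/448.
e_ss = 3/K_v = 3/(1425/448) = 448/475.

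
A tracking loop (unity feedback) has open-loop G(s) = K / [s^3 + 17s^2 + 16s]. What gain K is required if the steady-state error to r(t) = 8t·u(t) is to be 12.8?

10

Factoring s from the denominator leaves a polynomial with constant term 16, so the system is type 1.
K_v = lim_{s→0} s·G(s) = K / 16 = 0.0625·K.
e_ss = 8/K_v = 12.8 ⇒ K_v = 0.625 ⇒ K = 0.625/0.0625 = 10.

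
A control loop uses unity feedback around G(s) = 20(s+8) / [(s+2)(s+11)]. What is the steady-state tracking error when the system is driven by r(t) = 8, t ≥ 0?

G(s) has no factors of s in the denominator, so the system is type 0.
K_p = lim_{s→0} G(s) = 20·8 / (2·11) = 80/11.
e_ss = 8/(1 + K_p) = 8/(91/11) = 88/91.

88/91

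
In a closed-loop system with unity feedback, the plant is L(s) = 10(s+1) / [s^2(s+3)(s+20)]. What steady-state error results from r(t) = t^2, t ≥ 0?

12

The open loop has two poles at the origin → type 2 system.
K_a = lim_{s→0} s^2·L(s) = 10·1 / (3·20) = 1/6.
r(t) = t^2 gives R(s) = 2/s^3.
e_ss = 2/K_a = 2/(1/6) = 12.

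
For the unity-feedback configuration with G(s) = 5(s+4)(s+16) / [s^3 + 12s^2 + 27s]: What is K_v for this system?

320/27

Factoring s from the denominator leaves a polynomial with constant term 27, so the system is type 1.
K_v = lim_{s→0} s·G(s) = 5·4·16 / 27 = 320/27.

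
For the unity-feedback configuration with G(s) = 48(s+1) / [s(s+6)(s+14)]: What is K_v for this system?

4/7

System type = 1 (one pole at s=0).
K_v = lim_{s→0} s·G(s) = 48·1 / (6·14) = 4/7.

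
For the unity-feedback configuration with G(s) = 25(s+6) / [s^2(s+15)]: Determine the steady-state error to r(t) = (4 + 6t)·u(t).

System type = 2 (two poles at s=0). Treating each term separately:
  • 4: tracked with zero error.
  • 6t: tracked with zero error.
Total e_ss = 0.

0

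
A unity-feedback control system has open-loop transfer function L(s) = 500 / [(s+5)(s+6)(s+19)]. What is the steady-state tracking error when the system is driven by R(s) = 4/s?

The open loop has no poles at the origin → type 0 system.
K_p = lim_{s→0} L(s) = 500 / (5·6·19) = 50/57.
e_ss = 4/(1 + K_p) = 4/(107/57) = 228/107.

228/107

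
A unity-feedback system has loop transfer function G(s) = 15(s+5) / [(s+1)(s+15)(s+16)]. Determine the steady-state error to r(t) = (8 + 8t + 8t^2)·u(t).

infinity

G(s) has no factors of s in the denominator, so the system is type 0. By superposition:
  • 8: e_ss = 8/(1+K_p) with K_p=0.3125 → 128/21.
  • 8t: a type-0 system cannot track it, e_ss → ∞.
  • 8t^2: a type-0 system cannot track it, e_ss → ∞.
The unbounded component dominates.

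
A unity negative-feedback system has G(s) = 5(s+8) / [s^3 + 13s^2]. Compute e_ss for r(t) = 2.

Lowest-order denominator term is 13s^2, so the open loop has 2 poles at the origin → type 2 system.
K_p = ∞ for a type-2 system; e_ss to a step is zero.

0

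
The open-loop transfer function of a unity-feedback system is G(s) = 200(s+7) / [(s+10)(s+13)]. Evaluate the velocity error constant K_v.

System type = 0 (no poles at s=0).
K_v = lim_{s→0} s·G(s) = 0 (the extra factor of s kills the finite limit).

0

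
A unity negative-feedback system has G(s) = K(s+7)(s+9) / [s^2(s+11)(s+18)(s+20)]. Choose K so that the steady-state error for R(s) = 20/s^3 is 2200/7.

4

The open loop has two poles at the origin → type 2 system.
K_a = lim_{s→0} s^2·G(s) = K·7·9 / (11·18·20) = (7/440)·K.
e_ss = 20/K_a = 2200/7 ⇒ K_a = 7/110 ⇒ K = (7/110)/(7/440) = 4.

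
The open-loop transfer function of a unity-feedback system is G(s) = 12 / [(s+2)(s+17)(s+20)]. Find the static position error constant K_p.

The open loop has no poles at the origin → type 0 system.
K_p = lim_{s→0} G(s) = 12 / (2·17·20) = 3/170.

3/170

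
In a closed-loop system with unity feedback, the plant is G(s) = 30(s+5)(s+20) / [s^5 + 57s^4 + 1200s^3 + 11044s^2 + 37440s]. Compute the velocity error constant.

25/312

Factoring s from the denominator leaves a polynomial with constant term 37440, so the system is type 1.
K_v = lim_{s→0} s·G(s) = 30·5·20 / 37440 = 25/312.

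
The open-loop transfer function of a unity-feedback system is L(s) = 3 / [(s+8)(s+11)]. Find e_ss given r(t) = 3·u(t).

System type = 0 (no poles at s=0).
K_p = lim_{s→0} L(s) = 3 / (8·11) = 3/88.
e_ss = 3/(1 + K_p) = 3/(91/88) = 264/91.

264/91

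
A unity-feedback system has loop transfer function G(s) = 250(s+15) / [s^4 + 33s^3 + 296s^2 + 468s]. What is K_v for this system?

Lowest-order denominator term is 468s, so the open loop has 1 pole at the origin → type 1 system.
K_v = lim_{s→0} s·G(s) = 250·15 / 468 = 625/78.

625/78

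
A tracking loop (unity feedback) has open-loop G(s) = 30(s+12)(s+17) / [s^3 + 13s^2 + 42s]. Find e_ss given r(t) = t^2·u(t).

infinity

Factoring s from the denominator leaves a polynomial with constant term 42, so the system is type 1.
K_a = lim_{s→0} s^2·G(s) = 0; the steady-state error to this parabolic input grows without bound.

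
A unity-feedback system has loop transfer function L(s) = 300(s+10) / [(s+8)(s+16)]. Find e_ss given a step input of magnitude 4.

The open loop has no poles at the origin → type 0 system.
K_p = lim_{s→0} L(s) = 300·10 / (8·16) = 23.4375.
e_ss = 4/(1 + K_p) = 4/24.4375 = 64/391.

64/391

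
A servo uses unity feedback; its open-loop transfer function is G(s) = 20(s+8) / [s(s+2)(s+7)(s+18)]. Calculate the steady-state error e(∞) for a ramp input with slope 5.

One free integrator in G(s): this is a type 1 system.
K_v = lim_{s→0} s·G(s) = 20·8 / (2·7·18) = 40/63.
e_ss = 5/K_v = 5/(40/63) = 7.875.

7.875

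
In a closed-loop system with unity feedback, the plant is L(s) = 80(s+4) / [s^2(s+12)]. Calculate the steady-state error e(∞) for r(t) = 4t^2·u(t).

0.3

System type = 2 (two poles at s=0).
K_a = lim_{s→0} s^2·L(s) = 80·4 / (12) = 80/3.
r(t) = 4t^2 gives R(s) = 8/s^3.
e_ss = 8/K_a = 8/(80/3) = 0.3.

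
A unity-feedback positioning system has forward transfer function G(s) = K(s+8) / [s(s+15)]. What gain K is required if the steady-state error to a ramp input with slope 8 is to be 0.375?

The open loop has one pole at the origin → type 1 system.
K_v = lim_{s→0} s·G(s) = K·8 / (15) = (8/15)·K.
e_ss = 8/K_v = 0.375 ⇒ K_v = 64/3 ⇒ K = (64/3)/(8/15) = 40.

40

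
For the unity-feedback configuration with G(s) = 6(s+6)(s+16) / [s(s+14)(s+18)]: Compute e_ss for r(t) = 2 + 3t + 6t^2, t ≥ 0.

infinity

G(s) has one factor of s in the denominator, so the system is type 1. Taking each input component in turn:
  • 2: tracked with zero error.
  • 3t: e_ss = 3/K_v with K_v=16/7 → 1.3125.
  • 6t^2: a type-1 system cannot track it, e_ss → ∞.
The unbounded component dominates.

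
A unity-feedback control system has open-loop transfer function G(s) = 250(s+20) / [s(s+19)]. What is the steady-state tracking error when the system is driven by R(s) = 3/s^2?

System type = 1 (one pole at s=0).
K_v = lim_{s→0} s·G(s) = 250·20 / (19) = 5000/19.
e_ss = 3/K_v = 3/(5000/19) = 0.0114.

0.0114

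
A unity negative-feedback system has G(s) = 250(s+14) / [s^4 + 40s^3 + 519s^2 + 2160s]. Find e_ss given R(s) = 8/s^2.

Factoring s from the denominator leaves a polynomial with constant term 2160, so the system is type 1.
K_v = lim_{s→0} s·G(s) = 250·14 / 2160 = 175/108.
e_ss = 8/K_v = 8/(175/108) = 864/175.

864/175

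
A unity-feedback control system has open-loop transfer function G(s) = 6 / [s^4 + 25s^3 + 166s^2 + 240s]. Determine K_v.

Lowest-order denominator term is 240s, so the open loop has 1 pole at the origin → type 1 system.
K_v = lim_{s→0} s·G(s) = 6 / 240 = 0.025.

0.025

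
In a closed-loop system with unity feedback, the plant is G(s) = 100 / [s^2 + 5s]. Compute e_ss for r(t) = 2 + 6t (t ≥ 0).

Lowest-order denominator term is 5s, so the open loop has 1 pole at the origin → type 1 system. Treating each term separately:
  • 2: tracked with zero error.
  • 6t: e_ss = 6/K_v with K_v=20 → 0.3.
Total e_ss = 0.3.

0.3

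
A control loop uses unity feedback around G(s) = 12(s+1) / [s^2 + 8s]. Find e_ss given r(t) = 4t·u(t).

Factoring s from the denominator leaves a polynomial with constant term 8, so the system is type 1.
K_v = lim_{s→0} s·G(s) = 12·1 / 8 = 1.5.
e_ss = 4/K_v = 4/1.5 = 8/3.

8/3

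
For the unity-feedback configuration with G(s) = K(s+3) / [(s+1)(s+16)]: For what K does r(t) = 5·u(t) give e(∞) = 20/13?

12

The open loop has no poles at the origin → type 0 system.
K_p = lim_{s→0} G(s) = K·3 / (1·16) = 0.1875·K.
e_ss = 5/(1 + K_p) = 20/13 ⇒ 1 + 0.1875·K = 3.25 ⇒ K = 12.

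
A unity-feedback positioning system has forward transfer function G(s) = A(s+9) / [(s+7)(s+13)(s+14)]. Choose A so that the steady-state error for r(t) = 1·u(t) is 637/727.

No free integrators in G(s): this is a type 0 system.
K_p = lim_{s→0} G(s) = A·9 / (7·13·14) = (9/1274)·A.
e_ss = 1/(1 + K_p) = 637/727 ⇒ 1 + (9/1274)·A = 727/637 ⇒ A = 20.

20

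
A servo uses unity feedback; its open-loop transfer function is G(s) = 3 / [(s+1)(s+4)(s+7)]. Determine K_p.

3/28

The open loop has no poles at the origin → type 0 system.
K_p = lim_{s→0} G(s) = 3 / (1·4·7) = 3/28.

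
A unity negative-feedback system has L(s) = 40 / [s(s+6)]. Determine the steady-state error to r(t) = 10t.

1.5

One free integrator in L(s): this is a type 1 system.
K_v = lim_{s→0} s·L(s) = 40 / (6) = 20/3.
e_ss = 10/K_v = 10/(20/3) = 1.5.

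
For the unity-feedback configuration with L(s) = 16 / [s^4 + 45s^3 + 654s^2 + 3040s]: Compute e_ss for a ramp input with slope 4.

Factoring s from the denominator leaves a polynomial with constant term 3040, so the system is type 1.
K_v = lim_{s→0} s·L(s) = 16 / 3040 = 1/190.
e_ss = 4/K_v = 4/(1/190) = 760.

760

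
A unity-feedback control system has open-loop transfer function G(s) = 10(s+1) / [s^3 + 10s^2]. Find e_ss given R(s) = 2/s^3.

The denominator has no term below 10s^2 — 2 poles at s=0, type 2.
K_a = lim_{s→0} s^2·G(s) = 10·1 / 10 = 1.
r(t) = t^2 gives R(s) = 2/s^3.
e_ss = 2/K_a = 2/1 = 2.

2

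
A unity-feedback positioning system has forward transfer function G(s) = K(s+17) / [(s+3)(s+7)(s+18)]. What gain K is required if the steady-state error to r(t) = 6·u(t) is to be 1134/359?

20

No free integrators in G(s): this is a type 0 system.
K_p = lim_{s→0} G(s) = K·17 / (3·7·18) = (17/378)·K.
e_ss = 6/(1 + K_p) = 1134/359 ⇒ 1 + (17/378)·K = 359/189 ⇒ K = 20.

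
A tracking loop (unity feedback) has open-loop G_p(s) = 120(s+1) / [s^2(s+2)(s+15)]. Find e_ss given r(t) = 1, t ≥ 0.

0

The open loop has two poles at the origin → type 2 system.
K_p = ∞ for a type-2 system; e_ss to a step is zero.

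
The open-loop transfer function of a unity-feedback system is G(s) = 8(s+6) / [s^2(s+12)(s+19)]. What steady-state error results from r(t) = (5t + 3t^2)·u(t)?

G(s) has two factors of s in the denominator, so the system is type 2. Taking each input component in turn:
  • 5t: tracked with zero error.
  • 3t^2: e_ss = 6/K_a with K_a=4/19 → 28.5.
Total e_ss = 28.5.

28.5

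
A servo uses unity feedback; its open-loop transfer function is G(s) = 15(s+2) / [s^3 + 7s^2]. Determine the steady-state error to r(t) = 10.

0

Factoring s^2 from the denominator leaves a polynomial with constant term 7, so the system is type 2.
K_p = ∞ for a type-2 system; e_ss to a step is zero.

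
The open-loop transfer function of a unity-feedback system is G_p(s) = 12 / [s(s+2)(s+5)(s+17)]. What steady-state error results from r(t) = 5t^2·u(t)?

infinity

One free integrator in G_p(s): this is a type 1 system.
For a type-1 system K_a = 0, so e_ss to a parabolic input is unbounded.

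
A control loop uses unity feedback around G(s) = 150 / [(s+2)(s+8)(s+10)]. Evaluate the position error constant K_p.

0.9375

G(s) has no factors of s in the denominator, so the system is type 0.
K_p = lim_{s→0} G(s) = 150 / (2·8·10) = 0.9375.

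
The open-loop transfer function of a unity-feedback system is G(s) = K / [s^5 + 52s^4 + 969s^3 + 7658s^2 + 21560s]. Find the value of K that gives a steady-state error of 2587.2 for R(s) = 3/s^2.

Lowest-order denominator term is 21560s, so the open loop has 1 pole at the origin → type 1 system.
K_v = lim_{s→0} s·G(s) = K / 21560 = (1/21560)·K.
e_ss = 3/K_v = 2587.2 ⇒ K_v = 5/4312 ⇒ K = (5/4312)/(1/21560) = 25.

25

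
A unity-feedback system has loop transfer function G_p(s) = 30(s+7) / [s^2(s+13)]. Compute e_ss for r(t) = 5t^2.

13/21

System type = 2 (two poles at s=0).
K_a = lim_{s→0} s^2·G_p(s) = 30·7 / (13) = 210/13.
r(t) = 5t^2 gives R(s) = 10/s^3.
e_ss = 10/K_a = 10/(210/13) = 13/21.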